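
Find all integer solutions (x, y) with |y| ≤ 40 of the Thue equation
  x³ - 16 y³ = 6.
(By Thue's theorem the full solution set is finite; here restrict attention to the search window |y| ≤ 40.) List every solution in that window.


The equation is x³ - 16y³ = 6. For fixed y, x³ = 16·y³ + 6, so a solution requires the RHS to be a perfect cube.
Strategy: iterate y from -40 to 40, compute RHS = 16·y³ + 6, and check whether it is a (positive or negative) perfect cube.
Check small values of y:
  y = 0: RHS = 6 is not a perfect cube.
  y = 1: RHS = 22 is not a perfect cube.
  y = -1: RHS = -10 is not a perfect cube.
  y = 2: RHS = 134 is not a perfect cube.
  y = -2: RHS = -122 is not a perfect cube.
  y = 3: RHS = 438 is not a perfect cube.
  y = -3: RHS = -426 is not a perfect cube.
Continuing the search up to |y| = 40 finds no solutions either.
No (x, y) in the scanned range satisfies the equation.

No integer solutions with |y| ≤ 40.


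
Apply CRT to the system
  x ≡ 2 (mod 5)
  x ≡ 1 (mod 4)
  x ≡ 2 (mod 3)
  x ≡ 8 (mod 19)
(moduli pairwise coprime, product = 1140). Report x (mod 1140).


Product of moduli M = 5 · 4 · 3 · 19 = 1140.
Merge one congruence at a time:
  Start: x ≡ 2 (mod 5).
  Combine with x ≡ 1 (mod 4); new modulus lcm = 20.
    Write x = 2 + 5·t and substitute into x ≡ 1 (mod 4): 5·t ≡ 1 − 2 = -1 (mod 4).
    Reduce coefficients mod 4: 1·t ≡ 3 (mod 4).
    So t ≡ 3 (mod 4).
    Then x = 2 + 5·3 = 17, valid modulo lcm(5, 4) = 20: x ≡ 17 (mod 20).
  Combine with x ≡ 2 (mod 3); new modulus lcm = 60.
    Write x = 17 + 20·t and substitute into x ≡ 2 (mod 3): 20·t ≡ 2 − 17 = -15 (mod 3).
    Reduce coefficients mod 3: 2·t ≡ 0 (mod 3).
    The inverse of 2 mod 3 is 2 (since 2·2 = 4 = 1·3 + 1), so t ≡ 2·0 = 0 ≡ 0 (mod 3).
    Then x = 17 + 20·0 = 17, valid modulo lcm(20, 3) = 60: x ≡ 17 (mod 60).
  Combine with x ≡ 8 (mod 19); new modulus lcm = 1140.
    Write x = 17 + 60·t and substitute into x ≡ 8 (mod 19): 60·t ≡ 8 − 17 = -9 (mod 19).
    Reduce coefficients mod 19: 3·t ≡ 10 (mod 19).
    The inverse of 3 mod 19 is 13 (since 3·13 = 39 = 2·19 + 1), so t ≡ 13·10 = 130 ≡ 16 (mod 19).
    Then x = 17 + 60·16 = 977, valid modulo lcm(60, 19) = 1140: x ≡ 977 (mod 1140).
Verify against each original: 977 mod 5 = 2, 977 mod 4 = 1, 977 mod 3 = 2, 977 mod 19 = 8.

x ≡ 977 (mod 1140).


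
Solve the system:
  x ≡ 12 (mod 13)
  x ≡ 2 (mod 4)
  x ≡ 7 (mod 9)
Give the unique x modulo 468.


Moduli 13, 4, 9 are pairwise coprime; by CRT there is a unique solution modulo M = 13 · 4 · 9 = 468.
Solve pairwise, accumulating the modulus:
  Start with x ≡ 12 (mod 13).
  Combine with x ≡ 2 (mod 4): since gcd(13, 4) = 1, we get a unique residue mod 52.
    Write x = 12 + 13·t and substitute into x ≡ 2 (mod 4): 13·t ≡ 2 − 12 = -10 (mod 4).
    Reduce coefficients mod 4: 1·t ≡ 2 (mod 4).
    So t ≡ 2 (mod 4).
    Then x = 12 + 13·2 = 38, valid modulo lcm(13, 4) = 52: x ≡ 38 (mod 52).
  Combine with x ≡ 7 (mod 9): since gcd(52, 9) = 1, we get a unique residue mod 468.
    Write x = 38 + 52·t and substitute into x ≡ 7 (mod 9): 52·t ≡ 7 − 38 = -31 (mod 9).
    Reduce coefficients mod 9: 7·t ≡ 5 (mod 9).
    The inverse of 7 mod 9 is 4 (since 7·4 = 28 = 3·9 + 1), so t ≡ 4·5 = 20 ≡ 2 (mod 9).
    Then x = 38 + 52·2 = 142, valid modulo lcm(52, 9) = 468: x ≡ 142 (mod 468).
Verify: 142 mod 13 = 12 ✓, 142 mod 4 = 2 ✓, 142 mod 9 = 7 ✓.

x ≡ 142 (mod 468).


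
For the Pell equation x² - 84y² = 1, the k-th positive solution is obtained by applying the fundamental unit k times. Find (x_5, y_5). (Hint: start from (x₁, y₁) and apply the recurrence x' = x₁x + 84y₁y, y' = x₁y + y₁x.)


Step 1: Find the fundamental solution (x₁, y₁) of x² - 84y² = 1.
  Expand √84 as a continued fraction. a₀ = ⌊√84⌋ = 9; iterate m_{k+1} = d_k·a_k − m_k, d_{k+1} = (84 − m_{k+1}²)/d_k, a_{k+1} = ⌊(a₀ + m_{k+1})/d_{k+1}⌋ (starting m₀ = 0, d₀ = 1), with convergents p_k = a_k·p_{k-1} + p_{k-2}, q_k = a_k·q_{k-1} + q_{k-2} (p₋₁ = 1, q₋₁ = 0):
  k = 0: a₀ = 9; p₀/q₀ = 9/1; p₀² − 84·q₀² = 81 − 84 = -3.
  k = 1: m = 9, d = 3, a = ⌊(9 + 9)/3⌋ = 6; p/q = (6·9 + 1)/(6·1 + 0) = 55/6; p² − 84·q² = 3025 − 3024 = 1.
  The first convergent with p² − 84·q² = 1 gives the fundamental solution (x₁, y₁) = (55, 6).
Step 2: Apply the recurrence (x_{n+1}, y_{n+1}) = (x₁x_n + 84y₁y_n, x₁y_n + y₁x_n) repeatedly.
  From (x_1, y_1) = (55, 6): x_2 = 55·55 + 84·6·6 = 6049; y_2 = 55·6 + 6·55 = 660.
  From (x_2, y_2) = (6049, 660): x_3 = 55·6049 + 84·6·660 = 665335; y_3 = 55·660 + 6·6049 = 72594.
  From (x_3, y_3) = (665335, 72594): x_4 = 55·665335 + 84·6·72594 = 73180801; y_4 = 55·72594 + 6·665335 = 7984680.
  From (x_4, y_4) = (73180801, 7984680): x_5 = 55·73180801 + 84·6·7984680 = 8049222775; y_5 = 55·7984680 + 6·73180801 = 878242206.
Step 3: Verify x_5² - 84·y_5² = 64789987281578700625 - 64789987281578700624 = 1 (should be 1). ✓

(x_1, y_1) = (55, 6); (x_5, y_5) = (8049222775, 878242206).


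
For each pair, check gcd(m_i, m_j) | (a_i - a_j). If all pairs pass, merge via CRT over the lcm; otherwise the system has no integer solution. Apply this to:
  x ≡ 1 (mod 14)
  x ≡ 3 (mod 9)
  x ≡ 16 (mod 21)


Moduli 14, 9, 21 are not pairwise coprime, so CRT works modulo lcm(m_i) when all pairwise compatibility conditions hold.
Pairwise compatibility: gcd(m_i, m_j) must divide a_i - a_j for every pair.
Merge one congruence at a time:
  Start: x ≡ 1 (mod 14).
  Combine with x ≡ 3 (mod 9): gcd(14, 9) = 1; 3 - 1 = 2, which IS divisible by 1, so compatible.
    Write x = 1 + 14·t and substitute into x ≡ 3 (mod 9): 14·t ≡ 3 − 1 = 2 (mod 9).
    Reduce coefficients mod 9: 5·t ≡ 2 (mod 9).
    The inverse of 5 mod 9 is 2 (since 5·2 = 10 = 1·9 + 1), so t ≡ 2·2 = 4 ≡ 4 (mod 9).
    Then x = 1 + 14·4 = 57, valid modulo lcm(14, 9) = 126: x ≡ 57 (mod 126).
  Combine with x ≡ 16 (mod 21): gcd(126, 21) = 21, and 16 - 57 = -41 is NOT divisible by 21.
    ⇒ system is inconsistent (no integer solution).

No solution (the system is inconsistent).


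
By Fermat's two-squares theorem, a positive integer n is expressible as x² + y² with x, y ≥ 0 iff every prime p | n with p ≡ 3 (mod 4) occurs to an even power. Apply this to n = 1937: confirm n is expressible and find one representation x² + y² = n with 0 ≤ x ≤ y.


Step 1: Factor n = 1937 = 13 · 149.
Step 2: Check the mod-4 condition on each prime factor: 13 ≡ 1 (mod 4), exponent 1; 149 ≡ 1 (mod 4), exponent 1.
All primes ≡ 3 (mod 4) appear to even exponent (or don't appear), so by the two-squares theorem n IS expressible as a sum of two squares.
Step 3: Build a representation. Here n = 13 · 149 is a product of primes ≡ 1 (mod 4). Each prime p ≡ 1 (mod 4) is itself a sum of two squares; find a² by testing p − a² for a perfect square:
  13: 13 − 1² = 12, 13 − 2² = 9 = 3² ⇒ 13 = 2² + 3².
  149: 149 − 1² = 148, 149 − 2² = 145, 149 − 3² = 140, 149 − 4² = 133, 149 − 5² = 124, 149 − 6² = 113, 149 − 7² = 100 = 10² ⇒ 149 = 7² + 10².
  Combine using the Brahmagupta–Fibonacci identity (a² + b²)(c² + d²) = (ac − bd)² + (ad + bc)² = (ac + bd)² + (ad − bc)²:
  13 · 149 = 1937: from (2² + 3²)(7² + 10²), take (2·7 − 3·10, 2·10 + 3·7) = (14 − 30, 20 + 21) = (-16, 41); dropping signs (only squares matter) gives (16, 41); check 16² + 41² = 256 + 1681 = 1937 ✓.
Step 4: Order so x ≤ y and verify: 16² + 41² = 256 + 1681 = 1937 = n. ✓

n = 1937 = 16² + 41² (one valid representation with x ≤ y).


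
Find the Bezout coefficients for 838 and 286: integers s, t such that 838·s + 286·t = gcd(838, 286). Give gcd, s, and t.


Euclidean algorithm on (838, 286) — divide until remainder is 0:
  838 = 2 · 286 + 266
  286 = 1 · 266 + 20
  266 = 13 · 20 + 6
  20 = 3 · 6 + 2
  6 = 3 · 2 + 0
gcd(838, 286) = 2.
Track Bezout coefficients alongside the remainders: start with r₀ = 838 = a·1 + b·0 (s = 1, t = 0) and r₁ = 286 = a·0 + b·1 (s = 0, t = 1); each new remainder r_{k+1} = r_{k-1} − q_k·r_k inherits s_{k+1} = s_{k-1} − q_k·s_k, t_{k+1} = t_{k-1} − q_k·t_k, so r_k = a·s_k + b·t_k at every step:
  q = 2: r = 266, s = 1 − 2·0 = 1, t = 0 − 2·1 = -2  (check: 838·1 + 286·(-2) = 266)
  q = 1: r = 20, s = 0 − 1·1 = -1, t = 1 − 1·(-2) = 3  (check: 838·(-1) + 286·3 = 20)
  q = 13: r = 6, s = 1 − 13·(-1) = 14, t = -2 − 13·3 = -41  (check: 838·14 + 286·(-41) = 6)
  q = 3: r = 2, s = -1 − 3·14 = -43, t = 3 − 3·(-41) = 126  (check: 838·(-43) + 286·126 = 2)
The row with r = 2 (the gcd) gives the Bezout coefficients s = -43, t = 126.
Result: 838 · (-43) + 286 · (126) = 2.

gcd(838, 286) = 2; s = -43, t = 126 (check: 838·(-43) + 286·126 = 2).


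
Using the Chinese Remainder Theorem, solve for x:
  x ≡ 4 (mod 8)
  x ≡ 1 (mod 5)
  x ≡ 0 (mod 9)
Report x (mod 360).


Moduli 8, 5, 9 are pairwise coprime; by CRT there is a unique solution modulo M = 8 · 5 · 9 = 360.
Solve pairwise, accumulating the modulus:
  Start with x ≡ 4 (mod 8).
  Combine with x ≡ 1 (mod 5): since gcd(8, 5) = 1, we get a unique residue mod 40.
    Write x = 4 + 8·t and substitute into x ≡ 1 (mod 5): 8·t ≡ 1 − 4 = -3 (mod 5).
    Reduce coefficients mod 5: 3·t ≡ 2 (mod 5).
    The inverse of 3 mod 5 is 2 (since 3·2 = 6 = 1·5 + 1), so t ≡ 2·2 = 4 ≡ 4 (mod 5).
    Then x = 4 + 8·4 = 36, valid modulo lcm(8, 5) = 40: x ≡ 36 (mod 40).
  Combine with x ≡ 0 (mod 9): since gcd(40, 9) = 1, we get a unique residue mod 360.
    Write x = 36 + 40·t and substitute into x ≡ 0 (mod 9): 40·t ≡ 0 − 36 = -36 (mod 9).
    Reduce coefficients mod 9: 4·t ≡ 0 (mod 9).
    The inverse of 4 mod 9 is 7 (since 4·7 = 28 = 3·9 + 1), so t ≡ 7·0 = 0 ≡ 0 (mod 9).
    Then x = 36 + 40·0 = 36, valid modulo lcm(40, 9) = 360: x ≡ 36 (mod 360).
Verify: 36 mod 8 = 4 ✓, 36 mod 5 = 1 ✓, 36 mod 9 = 0 ✓.

x ≡ 36 (mod 360).


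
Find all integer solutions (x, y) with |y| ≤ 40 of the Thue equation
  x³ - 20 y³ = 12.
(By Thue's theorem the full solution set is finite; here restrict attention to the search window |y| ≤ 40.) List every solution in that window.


The equation is x³ - 20y³ = 12. For fixed y, x³ = 20·y³ + 12, so a solution requires the RHS to be a perfect cube.
Strategy: iterate y from -40 to 40, compute RHS = 20·y³ + 12, and check whether it is a (positive or negative) perfect cube.
Check small values of y:
  y = 0: RHS = 12 is not a perfect cube.
  y = 1: RHS = 32 is not a perfect cube.
  y = -1: RHS = -8 = (-2)³ ⇒ x = -2 works.
  y = 2: RHS = 172 is not a perfect cube.
  y = -2: RHS = -148 is not a perfect cube.
  y = 3: RHS = 552 is not a perfect cube.
  y = -3: RHS = -528 is not a perfect cube.
Continuing the search up to |y| = 40 finds no further solutions beyond those listed.
Collected solutions: (-2, -1).

Solutions (with |y| ≤ 40): (-2, -1).


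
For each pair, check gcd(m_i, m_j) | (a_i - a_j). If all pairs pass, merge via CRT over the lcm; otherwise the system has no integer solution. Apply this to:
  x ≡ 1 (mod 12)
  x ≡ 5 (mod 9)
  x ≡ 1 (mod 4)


Moduli 12, 9, 4 are not pairwise coprime, so CRT works modulo lcm(m_i) when all pairwise compatibility conditions hold.
Pairwise compatibility: gcd(m_i, m_j) must divide a_i - a_j for every pair.
Merge one congruence at a time:
  Start: x ≡ 1 (mod 12).
  Combine with x ≡ 5 (mod 9): gcd(12, 9) = 3, and 5 - 1 = 4 is NOT divisible by 3.
    ⇒ system is inconsistent (no integer solution).

No solution (the system is inconsistent).


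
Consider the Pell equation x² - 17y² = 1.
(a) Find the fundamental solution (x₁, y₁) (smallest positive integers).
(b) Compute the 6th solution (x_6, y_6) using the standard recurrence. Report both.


Step 1: Find the fundamental solution (x₁, y₁) of x² - 17y² = 1.
  Expand √17 as a continued fraction. a₀ = ⌊√17⌋ = 4; iterate m_{k+1} = d_k·a_k − m_k, d_{k+1} = (17 − m_{k+1}²)/d_k, a_{k+1} = ⌊(a₀ + m_{k+1})/d_{k+1}⌋ (starting m₀ = 0, d₀ = 1), with convergents p_k = a_k·p_{k-1} + p_{k-2}, q_k = a_k·q_{k-1} + q_{k-2} (p₋₁ = 1, q₋₁ = 0):
  k = 0: a₀ = 4; p₀/q₀ = 4/1; p₀² − 17·q₀² = 16 − 17 = -1.
  k = 1: m = 4, d = 1, a = ⌊(4 + 4)/1⌋ = 8; p/q = (8·4 + 1)/(8·1 + 0) = 33/8; p² − 17·q² = 1089 − 1088 = 1.
  The first convergent with p² − 17·q² = 1 gives the fundamental solution (x₁, y₁) = (33, 8).
Step 2: Apply the recurrence (x_{n+1}, y_{n+1}) = (x₁x_n + 17y₁y_n, x₁y_n + y₁x_n) repeatedly.
  From (x_1, y_1) = (33, 8): x_2 = 33·33 + 17·8·8 = 2177; y_2 = 33·8 + 8·33 = 528.
  From (x_2, y_2) = (2177, 528): x_3 = 33·2177 + 17·8·528 = 143649; y_3 = 33·528 + 8·2177 = 34840.
  From (x_3, y_3) = (143649, 34840): x_4 = 33·143649 + 17·8·34840 = 9478657; y_4 = 33·34840 + 8·143649 = 2298912.
  From (x_4, y_4) = (9478657, 2298912): x_5 = 33·9478657 + 17·8·2298912 = 625447713; y_5 = 33·2298912 + 8·9478657 = 151693352.
  From (x_5, y_5) = (625447713, 151693352): x_6 = 33·625447713 + 17·8·151693352 = 41270070401; y_6 = 33·151693352 + 8·625447713 = 10009462320.
Step 3: Verify x_6² - 17·y_6² = 1703218710903496300801 - 1703218710903496300800 = 1 (should be 1). ✓

(x_1, y_1) = (33, 8); (x_6, y_6) = (41270070401, 10009462320).


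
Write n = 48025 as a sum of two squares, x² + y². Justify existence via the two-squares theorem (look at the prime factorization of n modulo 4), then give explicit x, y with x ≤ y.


Step 1: Factor n = 48025 = 5^2 · 17 · 113.
Step 2: Check the mod-4 condition on each prime factor: 5 ≡ 1 (mod 4), exponent 2; 17 ≡ 1 (mod 4), exponent 1; 113 ≡ 1 (mod 4), exponent 1.
All primes ≡ 3 (mod 4) appear to even exponent (or don't appear), so by the two-squares theorem n IS expressible as a sum of two squares.
Step 3: Build a representation. Group n = k² · m with k = 5 and m = 17 · 113 = 1921 (a product of primes ≡ 1 (mod 4)); a representation of m scales to one of n via (k·x)² + (k·y)² = k²(x² + y²). Each prime p ≡ 1 (mod 4) is itself a sum of two squares; find a² by testing p − a² for a perfect square:
  17: 17 − 1² = 16 = 4² ⇒ 17 = 1² + 4².
  113: 113 − 1² = 112, 113 − 2² = 109, 113 − 3² = 104, 113 − 4² = 97, 113 − 5² = 88, 113 − 6² = 77, 113 − 7² = 64 = 8² ⇒ 113 = 7² + 8².
  Combine using the Brahmagupta–Fibonacci identity (a² + b²)(c² + d²) = (ac − bd)² + (ad + bc)² = (ac + bd)² + (ad − bc)²:
  17 · 113 = 1921: from (1² + 4²)(7² + 8²), take (1·7 − 4·8, 1·8 + 4·7) = (7 − 32, 8 + 28) = (-25, 36); dropping signs (only squares matter) gives (25, 36); check 25² + 36² = 625 + 1296 = 1921 ✓.
  Scale by k = 5: (5·25, 5·36) = (125, 180).
Step 4: Order so x ≤ y and verify: 125² + 180² = 15625 + 32400 = 48025 = n. ✓

n = 48025 = 125² + 180² (one valid representation with x ≤ y).


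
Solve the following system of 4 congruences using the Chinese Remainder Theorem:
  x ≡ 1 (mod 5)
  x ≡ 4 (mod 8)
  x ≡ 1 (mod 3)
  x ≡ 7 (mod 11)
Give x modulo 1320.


Product of moduli M = 5 · 8 · 3 · 11 = 1320.
Merge one congruence at a time:
  Start: x ≡ 1 (mod 5).
  Combine with x ≡ 4 (mod 8); new modulus lcm = 40.
    Write x = 1 + 5·t and substitute into x ≡ 4 (mod 8): 5·t ≡ 4 − 1 = 3 (mod 8).
    The inverse of 5 mod 8 is 5 (since 5·5 = 25 = 3·8 + 1), so t ≡ 5·3 = 15 ≡ 7 (mod 8).
    Then x = 1 + 5·7 = 36, valid modulo lcm(5, 8) = 40: x ≡ 36 (mod 40).
  Combine with x ≡ 1 (mod 3); new modulus lcm = 120.
    Write x = 36 + 40·t and substitute into x ≡ 1 (mod 3): 40·t ≡ 1 − 36 = -35 (mod 3).
    Reduce coefficients mod 3: 1·t ≡ 1 (mod 3).
    So t ≡ 1 (mod 3).
    Then x = 36 + 40·1 = 76, valid modulo lcm(40, 3) = 120: x ≡ 76 (mod 120).
  Combine with x ≡ 7 (mod 11); new modulus lcm = 1320.
    Write x = 76 + 120·t and substitute into x ≡ 7 (mod 11): 120·t ≡ 7 − 76 = -69 (mod 11).
    Reduce coefficients mod 11: 10·t ≡ 8 (mod 11).
    The inverse of 10 mod 11 is 10 (since 10·10 = 100 = 9·11 + 1), so t ≡ 10·8 = 80 ≡ 3 (mod 11).
    Then x = 76 + 120·3 = 436, valid modulo lcm(120, 11) = 1320: x ≡ 436 (mod 1320).
Verify against each original: 436 mod 5 = 1, 436 mod 8 = 4, 436 mod 3 = 1, 436 mod 11 = 7.

x ≡ 436 (mod 1320).


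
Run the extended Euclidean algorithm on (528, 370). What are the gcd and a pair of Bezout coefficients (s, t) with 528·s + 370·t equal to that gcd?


Euclidean algorithm on (528, 370) — divide until remainder is 0:
  528 = 1 · 370 + 158
  370 = 2 · 158 + 54
  158 = 2 · 54 + 50
  54 = 1 · 50 + 4
  50 = 12 · 4 + 2
  4 = 2 · 2 + 0
gcd(528, 370) = 2.
Track Bezout coefficients alongside the remainders: start with r₀ = 528 = a·1 + b·0 (s = 1, t = 0) and r₁ = 370 = a·0 + b·1 (s = 0, t = 1); each new remainder r_{k+1} = r_{k-1} − q_k·r_k inherits s_{k+1} = s_{k-1} − q_k·s_k, t_{k+1} = t_{k-1} − q_k·t_k, so r_k = a·s_k + b·t_k at every step:
  q = 1: r = 158, s = 1 − 1·0 = 1, t = 0 − 1·1 = -1  (check: 528·1 + 370·(-1) = 158)
  q = 2: r = 54, s = 0 − 2·1 = -2, t = 1 − 2·(-1) = 3  (check: 528·(-2) + 370·3 = 54)
  q = 2: r = 50, s = 1 − 2·(-2) = 5, t = -1 − 2·3 = -7  (check: 528·5 + 370·(-7) = 50)
  q = 1: r = 4, s = -2 − 1·5 = -7, t = 3 − 1·(-7) = 10  (check: 528·(-7) + 370·10 = 4)
  q = 12: r = 2, s = 5 − 12·(-7) = 89, t = -7 − 12·10 = -127  (check: 528·89 + 370·(-127) = 2)
The row with r = 2 (the gcd) gives the Bezout coefficients s = 89, t = -127.
Result: 528 · (89) + 370 · (-127) = 2.

gcd(528, 370) = 2; s = 89, t = -127 (check: 528·89 + 370·(-127) = 2).


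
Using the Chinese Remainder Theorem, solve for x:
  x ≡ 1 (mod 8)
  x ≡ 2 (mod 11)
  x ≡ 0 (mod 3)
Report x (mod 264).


Moduli 8, 11, 3 are pairwise coprime; by CRT there is a unique solution modulo M = 8 · 11 · 3 = 264.
Solve pairwise, accumulating the modulus:
  Start with x ≡ 1 (mod 8).
  Combine with x ≡ 2 (mod 11): since gcd(8, 11) = 1, we get a unique residue mod 88.
    Write x = 1 + 8·t and substitute into x ≡ 2 (mod 11): 8·t ≡ 2 − 1 = 1 (mod 11).
    The inverse of 8 mod 11 is 7 (since 8·7 = 56 = 5·11 + 1), so t ≡ 7·1 = 7 ≡ 7 (mod 11).
    Then x = 1 + 8·7 = 57, valid modulo lcm(8, 11) = 88: x ≡ 57 (mod 88).
  Combine with x ≡ 0 (mod 3): since gcd(88, 3) = 1, we get a unique residue mod 264.
    Write x = 57 + 88·t and substitute into x ≡ 0 (mod 3): 88·t ≡ 0 − 57 = -57 (mod 3).
    Reduce coefficients mod 3: 1·t ≡ 0 (mod 3).
    So t ≡ 0 (mod 3).
    Then x = 57 + 88·0 = 57, valid modulo lcm(88, 3) = 264: x ≡ 57 (mod 264).
Verify: 57 mod 8 = 1 ✓, 57 mod 11 = 2 ✓, 57 mod 3 = 0 ✓.

x ≡ 57 (mod 264).


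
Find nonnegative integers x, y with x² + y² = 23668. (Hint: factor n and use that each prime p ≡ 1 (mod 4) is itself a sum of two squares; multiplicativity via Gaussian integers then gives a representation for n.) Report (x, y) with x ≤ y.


Step 1: Factor n = 23668 = 2^2 · 61 · 97.
Step 2: Check the mod-4 condition on each prime factor: 2 = 2 (special); 61 ≡ 1 (mod 4), exponent 1; 97 ≡ 1 (mod 4), exponent 1.
All primes ≡ 3 (mod 4) appear to even exponent (or don't appear), so by the two-squares theorem n IS expressible as a sum of two squares.
Step 3: Build a representation. Group n = k² · m with k = 2 and m = 61 · 97 = 5917 (a product of primes ≡ 1 (mod 4)); a representation of m scales to one of n via (k·x)² + (k·y)² = k²(x² + y²). Each prime p ≡ 1 (mod 4) is itself a sum of two squares; find a² by testing p − a² for a perfect square:
  61: 61 − 1² = 60, 61 − 2² = 57, 61 − 3² = 52, 61 − 4² = 45, 61 − 5² = 36 = 6² ⇒ 61 = 5² + 6².
  97: 97 − 1² = 96, 97 − 2² = 93, 97 − 3² = 88, 97 − 4² = 81 = 9² ⇒ 97 = 4² + 9².
  Combine using the Brahmagupta–Fibonacci identity (a² + b²)(c² + d²) = (ac − bd)² + (ad + bc)² = (ac + bd)² + (ad − bc)²:
  61 · 97 = 5917: from (5² + 6²)(4² + 9²), take (5·4 − 6·9, 5·9 + 6·4) = (20 − 54, 45 + 24) = (-34, 69); dropping signs (only squares matter) gives (34, 69); check 34² + 69² = 1156 + 4761 = 5917 ✓.
  Scale by k = 2: (2·34, 2·69) = (68, 138).
Step 4: Order so x ≤ y and verify: 68² + 138² = 4624 + 19044 = 23668 = n. ✓

n = 23668 = 68² + 138² (one valid representation with x ≤ y).


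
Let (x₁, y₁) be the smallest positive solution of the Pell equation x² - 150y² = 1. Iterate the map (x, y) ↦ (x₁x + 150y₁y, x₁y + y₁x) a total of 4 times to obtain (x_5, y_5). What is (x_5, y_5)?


Step 1: Find the fundamental solution (x₁, y₁) of x² - 150y² = 1.
  Expand √150 as a continued fraction. a₀ = ⌊√150⌋ = 12; iterate m_{k+1} = d_k·a_k − m_k, d_{k+1} = (150 − m_{k+1}²)/d_k, a_{k+1} = ⌊(a₀ + m_{k+1})/d_{k+1}⌋ (starting m₀ = 0, d₀ = 1), with convergents p_k = a_k·p_{k-1} + p_{k-2}, q_k = a_k·q_{k-1} + q_{k-2} (p₋₁ = 1, q₋₁ = 0):
  k = 0: a₀ = 12; p₀/q₀ = 12/1; p₀² − 150·q₀² = 144 − 150 = -6.
  k = 1: m = 12, d = 6, a = ⌊(12 + 12)/6⌋ = 4; p/q = (4·12 + 1)/(4·1 + 0) = 49/4; p² − 150·q² = 2401 − 2400 = 1.
  The first convergent with p² − 150·q² = 1 gives the fundamental solution (x₁, y₁) = (49, 4).
Step 2: Apply the recurrence (x_{n+1}, y_{n+1}) = (x₁x_n + 150y₁y_n, x₁y_n + y₁x_n) repeatedly.
  From (x_1, y_1) = (49, 4): x_2 = 49·49 + 150·4·4 = 4801; y_2 = 49·4 + 4·49 = 392.
  From (x_2, y_2) = (4801, 392): x_3 = 49·4801 + 150·4·392 = 470449; y_3 = 49·392 + 4·4801 = 38412.
  From (x_3, y_3) = (470449, 38412): x_4 = 49·470449 + 150·4·38412 = 46099201; y_4 = 49·38412 + 4·470449 = 3763984.
  From (x_4, y_4) = (46099201, 3763984): x_5 = 49·46099201 + 150·4·3763984 = 4517251249; y_5 = 49·3763984 + 4·46099201 = 368832020.
Step 3: Verify x_5² - 150·y_5² = 20405558846592060001 - 20405558846592060000 = 1 (should be 1). ✓

(x_1, y_1) = (49, 4); (x_5, y_5) = (4517251249, 368832020).


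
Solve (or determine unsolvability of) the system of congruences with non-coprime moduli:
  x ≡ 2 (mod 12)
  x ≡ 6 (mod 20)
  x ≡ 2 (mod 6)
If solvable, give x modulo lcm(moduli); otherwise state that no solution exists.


Moduli 12, 20, 6 are not pairwise coprime, so CRT works modulo lcm(m_i) when all pairwise compatibility conditions hold.
Pairwise compatibility: gcd(m_i, m_j) must divide a_i - a_j for every pair.
Merge one congruence at a time:
  Start: x ≡ 2 (mod 12).
  Combine with x ≡ 6 (mod 20): gcd(12, 20) = 4; 6 - 2 = 4, which IS divisible by 4, so compatible.
    Write x = 2 + 12·t and substitute into x ≡ 6 (mod 20): 12·t ≡ 6 − 2 = 4 (mod 20).
    Divide the congruence (and modulus) by g = 4: 3·t ≡ 1 (mod 5).
    The inverse of 3 mod 5 is 2 (since 3·2 = 6 = 1·5 + 1), so t ≡ 2·1 = 2 ≡ 2 (mod 5).
    Then x = 2 + 12·2 = 26, valid modulo lcm(12, 20) = 60: x ≡ 26 (mod 60).
  Combine with x ≡ 2 (mod 6): gcd(60, 6) = 6; 2 - 26 = -24, which IS divisible by 6, so compatible.
    Write x = 26 + 60·t and substitute into x ≡ 2 (mod 6): 60·t ≡ 2 − 26 = -24 (mod 6).
    Divide the congruence (and modulus) by g = 6: 10·t ≡ -4 (mod 1).
    Modulo 1 every t works; take t = 0.
    Then x = 26 + 60·0 = 26, valid modulo lcm(60, 6) = 60: x ≡ 26 (mod 60).
Verify: 26 mod 12 = 2, 26 mod 20 = 6, 26 mod 6 = 2.

x ≡ 26 (mod 60).


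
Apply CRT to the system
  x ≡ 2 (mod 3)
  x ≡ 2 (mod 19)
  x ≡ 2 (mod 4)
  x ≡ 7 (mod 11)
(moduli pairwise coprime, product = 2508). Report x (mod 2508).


Product of moduli M = 3 · 19 · 4 · 11 = 2508.
Merge one congruence at a time:
  Start: x ≡ 2 (mod 3).
  Combine with x ≡ 2 (mod 19); new modulus lcm = 57.
    Write x = 2 + 3·t and substitute into x ≡ 2 (mod 19): 3·t ≡ 2 − 2 = 0 (mod 19).
    The inverse of 3 mod 19 is 13 (since 3·13 = 39 = 2·19 + 1), so t ≡ 13·0 = 0 ≡ 0 (mod 19).
    Then x = 2 + 3·0 = 2, valid modulo lcm(3, 19) = 57: x ≡ 2 (mod 57).
  Combine with x ≡ 2 (mod 4); new modulus lcm = 228.
    Write x = 2 + 57·t and substitute into x ≡ 2 (mod 4): 57·t ≡ 2 − 2 = 0 (mod 4).
    Reduce coefficients mod 4: 1·t ≡ 0 (mod 4).
    So t ≡ 0 (mod 4).
    Then x = 2 + 57·0 = 2, valid modulo lcm(57, 4) = 228: x ≡ 2 (mod 228).
  Combine with x ≡ 7 (mod 11); new modulus lcm = 2508.
    Write x = 2 + 228·t and substitute into x ≡ 7 (mod 11): 228·t ≡ 7 − 2 = 5 (mod 11).
    Reduce coefficients mod 11: 8·t ≡ 5 (mod 11).
    The inverse of 8 mod 11 is 7 (since 8·7 = 56 = 5·11 + 1), so t ≡ 7·5 = 35 ≡ 2 (mod 11).
    Then x = 2 + 228·2 = 458, valid modulo lcm(228, 11) = 2508: x ≡ 458 (mod 2508).
Verify against each original: 458 mod 3 = 2, 458 mod 19 = 2, 458 mod 4 = 2, 458 mod 11 = 7.

x ≡ 458 (mod 2508).


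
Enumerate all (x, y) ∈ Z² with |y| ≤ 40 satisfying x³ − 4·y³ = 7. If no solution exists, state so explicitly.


The equation is x³ - 4y³ = 7. For fixed y, x³ = 4·y³ + 7, so a solution requires the RHS to be a perfect cube.
Strategy: iterate y from -40 to 40, compute RHS = 4·y³ + 7, and check whether it is a (positive or negative) perfect cube.
Check small values of y:
  y = 0: RHS = 7 is not a perfect cube.
  y = 1: RHS = 11 is not a perfect cube.
  y = -1: RHS = 3 is not a perfect cube.
  y = 2: RHS = 39 is not a perfect cube.
  y = -2: RHS = -25 is not a perfect cube.
  y = 3: RHS = 115 is not a perfect cube.
  y = -3: RHS = -101 is not a perfect cube.
Continuing the search up to |y| = 40 finds no solutions either.
No (x, y) in the scanned range satisfies the equation.

No integer solutions with |y| ≤ 40.


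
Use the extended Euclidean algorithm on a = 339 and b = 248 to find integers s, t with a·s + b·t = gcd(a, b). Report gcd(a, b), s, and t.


Euclidean algorithm on (339, 248) — divide until remainder is 0:
  339 = 1 · 248 + 91
  248 = 2 · 91 + 66
  91 = 1 · 66 + 25
  66 = 2 · 25 + 16
  25 = 1 · 16 + 9
  16 = 1 · 9 + 7
  9 = 1 · 7 + 2
  7 = 3 · 2 + 1
  2 = 2 · 1 + 0
gcd(339, 248) = 1.
Track Bezout coefficients alongside the remainders: start with r₀ = 339 = a·1 + b·0 (s = 1, t = 0) and r₁ = 248 = a·0 + b·1 (s = 0, t = 1); each new remainder r_{k+1} = r_{k-1} − q_k·r_k inherits s_{k+1} = s_{k-1} − q_k·s_k, t_{k+1} = t_{k-1} − q_k·t_k, so r_k = a·s_k + b·t_k at every step:
  q = 1: r = 91, s = 1 − 1·0 = 1, t = 0 − 1·1 = -1  (check: 339·1 + 248·(-1) = 91)
  q = 2: r = 66, s = 0 − 2·1 = -2, t = 1 − 2·(-1) = 3  (check: 339·(-2) + 248·3 = 66)
  q = 1: r = 25, s = 1 − 1·(-2) = 3, t = -1 − 1·3 = -4  (check: 339·3 + 248·(-4) = 25)
  q = 2: r = 16, s = -2 − 2·3 = -8, t = 3 − 2·(-4) = 11  (check: 339·(-8) + 248·11 = 16)
  q = 1: r = 9, s = 3 − 1·(-8) = 11, t = -4 − 1·11 = -15  (check: 339·11 + 248·(-15) = 9)
  q = 1: r = 7, s = -8 − 1·11 = -19, t = 11 − 1·(-15) = 26  (check: 339·(-19) + 248·26 = 7)
  q = 1: r = 2, s = 11 − 1·(-19) = 30, t = -15 − 1·26 = -41  (check: 339·30 + 248·(-41) = 2)
  q = 3: r = 1, s = -19 − 3·30 = -109, t = 26 − 3·(-41) = 149  (check: 339·(-109) + 248·149 = 1)
The row with r = 1 (the gcd) gives the Bezout coefficients s = -109, t = 149.
Result: 339 · (-109) + 248 · (149) = 1.

gcd(339, 248) = 1; s = -109, t = 149 (check: 339·(-109) + 248·149 = 1).


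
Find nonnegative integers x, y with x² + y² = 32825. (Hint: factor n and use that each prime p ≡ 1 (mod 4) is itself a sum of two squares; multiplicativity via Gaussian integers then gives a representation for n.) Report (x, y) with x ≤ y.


Step 1: Factor n = 32825 = 5^2 · 13 · 101.
Step 2: Check the mod-4 condition on each prime factor: 5 ≡ 1 (mod 4), exponent 2; 13 ≡ 1 (mod 4), exponent 1; 101 ≡ 1 (mod 4), exponent 1.
All primes ≡ 3 (mod 4) appear to even exponent (or don't appear), so by the two-squares theorem n IS expressible as a sum of two squares.
Step 3: Build a representation. Group n = k² · m with k = 5 and m = 13 · 101 = 1313 (a product of primes ≡ 1 (mod 4)); a representation of m scales to one of n via (k·x)² + (k·y)² = k²(x² + y²). Each prime p ≡ 1 (mod 4) is itself a sum of two squares; find a² by testing p − a² for a perfect square:
  13: 13 − 1² = 12, 13 − 2² = 9 = 3² ⇒ 13 = 2² + 3².
  101: 101 − 1² = 100 = 10² ⇒ 101 = 1² + 10².
  Combine using the Brahmagupta–Fibonacci identity (a² + b²)(c² + d²) = (ac − bd)² + (ad + bc)² = (ac + bd)² + (ad − bc)²:
  13 · 101 = 1313: from (2² + 3²)(1² + 10²), take (2·1 − 3·10, 2·10 + 3·1) = (2 − 30, 20 + 3) = (-28, 23); dropping signs (only squares matter) gives (28, 23); check 28² + 23² = 784 + 529 = 1313 ✓.
  Scale by k = 5: (5·28, 5·23) = (140, 115).
Step 4: Order so x ≤ y and verify: 115² + 140² = 13225 + 19600 = 32825 = n. ✓

n = 32825 = 115² + 140² (one valid representation with x ≤ y).


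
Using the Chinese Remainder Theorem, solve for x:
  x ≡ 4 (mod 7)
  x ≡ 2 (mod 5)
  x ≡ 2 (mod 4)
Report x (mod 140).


Moduli 7, 5, 4 are pairwise coprime; by CRT there is a unique solution modulo M = 7 · 5 · 4 = 140.
Solve pairwise, accumulating the modulus:
  Start with x ≡ 4 (mod 7).
  Combine with x ≡ 2 (mod 5): since gcd(7, 5) = 1, we get a unique residue mod 35.
    Write x = 4 + 7·t and substitute into x ≡ 2 (mod 5): 7·t ≡ 2 − 4 = -2 (mod 5).
    Reduce coefficients mod 5: 2·t ≡ 3 (mod 5).
    The inverse of 2 mod 5 is 3 (since 2·3 = 6 = 1·5 + 1), so t ≡ 3·3 = 9 ≡ 4 (mod 5).
    Then x = 4 + 7·4 = 32, valid modulo lcm(7, 5) = 35: x ≡ 32 (mod 35).
  Combine with x ≡ 2 (mod 4): since gcd(35, 4) = 1, we get a unique residue mod 140.
    Write x = 32 + 35·t and substitute into x ≡ 2 (mod 4): 35·t ≡ 2 − 32 = -30 (mod 4).
    Reduce coefficients mod 4: 3·t ≡ 2 (mod 4).
    The inverse of 3 mod 4 is 3 (since 3·3 = 9 = 2·4 + 1), so t ≡ 3·2 = 6 ≡ 2 (mod 4).
    Then x = 32 + 35·2 = 102, valid modulo lcm(35, 4) = 140: x ≡ 102 (mod 140).
Verify: 102 mod 7 = 4 ✓, 102 mod 5 = 2 ✓, 102 mod 4 = 2 ✓.

x ≡ 102 (mod 140).


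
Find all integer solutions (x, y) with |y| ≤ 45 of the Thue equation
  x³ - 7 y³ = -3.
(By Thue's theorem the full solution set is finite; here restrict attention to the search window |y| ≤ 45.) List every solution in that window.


The equation is x³ - 7y³ = -3. For fixed y, x³ = 7·y³ − 3, so a solution requires the RHS to be a perfect cube.
Strategy: iterate y from -45 to 45, compute RHS = 7·y³ − 3, and check whether it is a (positive or negative) perfect cube.
Check small values of y:
  y = 0: RHS = -3 is not a perfect cube.
  y = 1: RHS = 4 is not a perfect cube.
  y = -1: RHS = -10 is not a perfect cube.
  y = 2: RHS = 53 is not a perfect cube.
  y = -2: RHS = -59 is not a perfect cube.
  y = 3: RHS = 186 is not a perfect cube.
  y = -3: RHS = -192 is not a perfect cube.
Continuing the search up to |y| = 45 finds no solutions either.
No (x, y) in the scanned range satisfies the equation.

No integer solutions with |y| ≤ 45.


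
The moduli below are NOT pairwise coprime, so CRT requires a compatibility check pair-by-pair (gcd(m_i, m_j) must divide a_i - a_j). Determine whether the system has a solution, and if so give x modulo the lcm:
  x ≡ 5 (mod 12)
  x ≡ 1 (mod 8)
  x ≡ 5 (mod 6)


Moduli 12, 8, 6 are not pairwise coprime, so CRT works modulo lcm(m_i) when all pairwise compatibility conditions hold.
Pairwise compatibility: gcd(m_i, m_j) must divide a_i - a_j for every pair.
Merge one congruence at a time:
  Start: x ≡ 5 (mod 12).
  Combine with x ≡ 1 (mod 8): gcd(12, 8) = 4; 1 - 5 = -4, which IS divisible by 4, so compatible.
    Write x = 5 + 12·t and substitute into x ≡ 1 (mod 8): 12·t ≡ 1 − 5 = -4 (mod 8).
    Divide the congruence (and modulus) by g = 4: 3·t ≡ -1 (mod 2).
    Reduce coefficients mod 2: 1·t ≡ 1 (mod 2).
    So t ≡ 1 (mod 2).
    Then x = 5 + 12·1 = 17, valid modulo lcm(12, 8) = 24: x ≡ 17 (mod 24).
  Combine with x ≡ 5 (mod 6): gcd(24, 6) = 6; 5 - 17 = -12, which IS divisible by 6, so compatible.
    Write x = 17 + 24·t and substitute into x ≡ 5 (mod 6): 24·t ≡ 5 − 17 = -12 (mod 6).
    Divide the congruence (and modulus) by g = 6: 4·t ≡ -2 (mod 1).
    Modulo 1 every t works; take t = 0.
    Then x = 17 + 24·0 = 17, valid modulo lcm(24, 6) = 24: x ≡ 17 (mod 24).
Verify: 17 mod 12 = 5, 17 mod 8 = 1, 17 mod 6 = 5.

x ≡ 17 (mod 24).


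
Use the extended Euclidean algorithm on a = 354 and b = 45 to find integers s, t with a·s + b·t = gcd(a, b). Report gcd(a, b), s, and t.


Euclidean algorithm on (354, 45) — divide until remainder is 0:
  354 = 7 · 45 + 39
  45 = 1 · 39 + 6
  39 = 6 · 6 + 3
  6 = 2 · 3 + 0
gcd(354, 45) = 3.
Track Bezout coefficients alongside the remainders: start with r₀ = 354 = a·1 + b·0 (s = 1, t = 0) and r₁ = 45 = a·0 + b·1 (s = 0, t = 1); each new remainder r_{k+1} = r_{k-1} − q_k·r_k inherits s_{k+1} = s_{k-1} − q_k·s_k, t_{k+1} = t_{k-1} − q_k·t_k, so r_k = a·s_k + b·t_k at every step:
  q = 7: r = 39, s = 1 − 7·0 = 1, t = 0 − 7·1 = -7  (check: 354·1 + 45·(-7) = 39)
  q = 1: r = 6, s = 0 − 1·1 = -1, t = 1 − 1·(-7) = 8  (check: 354·(-1) + 45·8 = 6)
  q = 6: r = 3, s = 1 − 6·(-1) = 7, t = -7 − 6·8 = -55  (check: 354·7 + 45·(-55) = 3)
The row with r = 3 (the gcd) gives the Bezout coefficients s = 7, t = -55.
Result: 354 · (7) + 45 · (-55) = 3.

gcd(354, 45) = 3; s = 7, t = -55 (check: 354·7 + 45·(-55) = 3).


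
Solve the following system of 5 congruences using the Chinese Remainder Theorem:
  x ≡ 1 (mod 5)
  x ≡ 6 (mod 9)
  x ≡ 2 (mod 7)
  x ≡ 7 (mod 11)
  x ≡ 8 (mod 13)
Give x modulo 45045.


Product of moduli M = 5 · 9 · 7 · 11 · 13 = 45045.
Merge one congruence at a time:
  Start: x ≡ 1 (mod 5).
  Combine with x ≡ 6 (mod 9); new modulus lcm = 45.
    Write x = 1 + 5·t and substitute into x ≡ 6 (mod 9): 5·t ≡ 6 − 1 = 5 (mod 9).
    The inverse of 5 mod 9 is 2 (since 5·2 = 10 = 1·9 + 1), so t ≡ 2·5 = 10 ≡ 1 (mod 9).
    Then x = 1 + 5·1 = 6, valid modulo lcm(5, 9) = 45: x ≡ 6 (mod 45).
  Combine with x ≡ 2 (mod 7); new modulus lcm = 315.
    Write x = 6 + 45·t and substitute into x ≡ 2 (mod 7): 45·t ≡ 2 − 6 = -4 (mod 7).
    Reduce coefficients mod 7: 3·t ≡ 3 (mod 7).
    The inverse of 3 mod 7 is 5 (since 3·5 = 15 = 2·7 + 1), so t ≡ 5·3 = 15 ≡ 1 (mod 7).
    Then x = 6 + 45·1 = 51, valid modulo lcm(45, 7) = 315: x ≡ 51 (mod 315).
  Combine with x ≡ 7 (mod 11); new modulus lcm = 3465.
    Write x = 51 + 315·t and substitute into x ≡ 7 (mod 11): 315·t ≡ 7 − 51 = -44 (mod 11).
    Reduce coefficients mod 11: 7·t ≡ 0 (mod 11).
    The inverse of 7 mod 11 is 8 (since 7·8 = 56 = 5·11 + 1), so t ≡ 8·0 = 0 ≡ 0 (mod 11).
    Then x = 51 + 315·0 = 51, valid modulo lcm(315, 11) = 3465: x ≡ 51 (mod 3465).
  Combine with x ≡ 8 (mod 13); new modulus lcm = 45045.
    Write x = 51 + 3465·t and substitute into x ≡ 8 (mod 13): 3465·t ≡ 8 − 51 = -43 (mod 13).
    Reduce coefficients mod 13: 7·t ≡ 9 (mod 13).
    The inverse of 7 mod 13 is 2 (since 7·2 = 14 = 1·13 + 1), so t ≡ 2·9 = 18 ≡ 5 (mod 13).
    Then x = 51 + 3465·5 = 17376, valid modulo lcm(3465, 13) = 45045: x ≡ 17376 (mod 45045).
Verify against each original: 17376 mod 5 = 1, 17376 mod 9 = 6, 17376 mod 7 = 2, 17376 mod 11 = 7, 17376 mod 13 = 8.

x ≡ 17376 (mod 45045).


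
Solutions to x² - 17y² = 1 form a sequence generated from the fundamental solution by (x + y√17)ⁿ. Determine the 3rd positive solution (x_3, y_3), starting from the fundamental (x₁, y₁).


Step 1: Find the fundamental solution (x₁, y₁) of x² - 17y² = 1.
  Expand √17 as a continued fraction. a₀ = ⌊√17⌋ = 4; iterate m_{k+1} = d_k·a_k − m_k, d_{k+1} = (17 − m_{k+1}²)/d_k, a_{k+1} = ⌊(a₀ + m_{k+1})/d_{k+1}⌋ (starting m₀ = 0, d₀ = 1), with convergents p_k = a_k·p_{k-1} + p_{k-2}, q_k = a_k·q_{k-1} + q_{k-2} (p₋₁ = 1, q₋₁ = 0):
  k = 0: a₀ = 4; p₀/q₀ = 4/1; p₀² − 17·q₀² = 16 − 17 = -1.
  k = 1: m = 4, d = 1, a = ⌊(4 + 4)/1⌋ = 8; p/q = (8·4 + 1)/(8·1 + 0) = 33/8; p² − 17·q² = 1089 − 1088 = 1.
  The first convergent with p² − 17·q² = 1 gives the fundamental solution (x₁, y₁) = (33, 8).
Step 2: Apply the recurrence (x_{n+1}, y_{n+1}) = (x₁x_n + 17y₁y_n, x₁y_n + y₁x_n) repeatedly.
  From (x_1, y_1) = (33, 8): x_2 = 33·33 + 17·8·8 = 2177; y_2 = 33·8 + 8·33 = 528.
  From (x_2, y_2) = (2177, 528): x_3 = 33·2177 + 17·8·528 = 143649; y_3 = 33·528 + 8·2177 = 34840.
Step 3: Verify x_3² - 17·y_3² = 20635035201 - 20635035200 = 1 (should be 1). ✓

(x_1, y_1) = (33, 8); (x_3, y_3) = (143649, 34840).


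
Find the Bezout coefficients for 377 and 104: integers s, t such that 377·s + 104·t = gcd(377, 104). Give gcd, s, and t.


Euclidean algorithm on (377, 104) — divide until remainder is 0:
  377 = 3 · 104 + 65
  104 = 1 · 65 + 39
  65 = 1 · 39 + 26
  39 = 1 · 26 + 13
  26 = 2 · 13 + 0
gcd(377, 104) = 13.
Track Bezout coefficients alongside the remainders: start with r₀ = 377 = a·1 + b·0 (s = 1, t = 0) and r₁ = 104 = a·0 + b·1 (s = 0, t = 1); each new remainder r_{k+1} = r_{k-1} − q_k·r_k inherits s_{k+1} = s_{k-1} − q_k·s_k, t_{k+1} = t_{k-1} − q_k·t_k, so r_k = a·s_k + b·t_k at every step:
  q = 3: r = 65, s = 1 − 3·0 = 1, t = 0 − 3·1 = -3  (check: 377·1 + 104·(-3) = 65)
  q = 1: r = 39, s = 0 − 1·1 = -1, t = 1 − 1·(-3) = 4  (check: 377·(-1) + 104·4 = 39)
  q = 1: r = 26, s = 1 − 1·(-1) = 2, t = -3 − 1·4 = -7  (check: 377·2 + 104·(-7) = 26)
  q = 1: r = 13, s = -1 − 1·2 = -3, t = 4 − 1·(-7) = 11  (check: 377·(-3) + 104·11 = 13)
The row with r = 13 (the gcd) gives the Bezout coefficients s = -3, t = 11.
Result: 377 · (-3) + 104 · (11) = 13.

gcd(377, 104) = 13; s = -3, t = 11 (check: 377·(-3) + 104·11 = 13).


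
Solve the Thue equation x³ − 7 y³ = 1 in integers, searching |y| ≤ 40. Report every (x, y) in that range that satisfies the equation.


The equation is x³ - 7y³ = 1. For fixed y, x³ = 7·y³ + 1, so a solution requires the RHS to be a perfect cube.
Strategy: iterate y from -40 to 40, compute RHS = 7·y³ + 1, and check whether it is a (positive or negative) perfect cube.
Check small values of y:
  y = 0: RHS = 1 = (1)³ ⇒ x = 1 works.
  y = 1: RHS = 8 = (2)³ ⇒ x = 2 works.
  y = -1: RHS = -6 is not a perfect cube.
  y = 2: RHS = 57 is not a perfect cube.
  y = -2: RHS = -55 is not a perfect cube.
  y = 3: RHS = 190 is not a perfect cube.
  y = -3: RHS = -188 is not a perfect cube.
Continuing the search up to |y| = 40 finds no further solutions beyond those listed.
Collected solutions: (1, 0), (2, 1).

Solutions (with |y| ≤ 40): (1, 0), (2, 1).


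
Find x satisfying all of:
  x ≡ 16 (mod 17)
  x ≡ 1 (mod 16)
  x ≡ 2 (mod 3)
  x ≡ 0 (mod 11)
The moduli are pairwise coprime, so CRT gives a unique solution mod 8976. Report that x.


Product of moduli M = 17 · 16 · 3 · 11 = 8976.
Merge one congruence at a time:
  Start: x ≡ 16 (mod 17).
  Combine with x ≡ 1 (mod 16); new modulus lcm = 272.
    Write x = 16 + 17·t and substitute into x ≡ 1 (mod 16): 17·t ≡ 1 − 16 = -15 (mod 16).
    Reduce coefficients mod 16: 1·t ≡ 1 (mod 16).
    So t ≡ 1 (mod 16).
    Then x = 16 + 17·1 = 33, valid modulo lcm(17, 16) = 272: x ≡ 33 (mod 272).
  Combine with x ≡ 2 (mod 3); new modulus lcm = 816.
    Write x = 33 + 272·t and substitute into x ≡ 2 (mod 3): 272·t ≡ 2 − 33 = -31 (mod 3).
    Reduce coefficients mod 3: 2·t ≡ 2 (mod 3).
    The inverse of 2 mod 3 is 2 (since 2·2 = 4 = 1·3 + 1), so t ≡ 2·2 = 4 ≡ 1 (mod 3).
    Then x = 33 + 272·1 = 305, valid modulo lcm(272, 3) = 816: x ≡ 305 (mod 816).
  Combine with x ≡ 0 (mod 11); new modulus lcm = 8976.
    Write x = 305 + 816·t and substitute into x ≡ 0 (mod 11): 816·t ≡ 0 − 305 = -305 (mod 11).
    Reduce coefficients mod 11: 2·t ≡ 3 (mod 11).
    The inverse of 2 mod 11 is 6 (since 2·6 = 12 = 1·11 + 1), so t ≡ 6·3 = 18 ≡ 7 (mod 11).
    Then x = 305 + 816·7 = 6017, valid modulo lcm(816, 11) = 8976: x ≡ 6017 (mod 8976).
Verify against each original: 6017 mod 17 = 16, 6017 mod 16 = 1, 6017 mod 3 = 2, 6017 mod 11 = 0.

x ≡ 6017 (mod 8976).
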